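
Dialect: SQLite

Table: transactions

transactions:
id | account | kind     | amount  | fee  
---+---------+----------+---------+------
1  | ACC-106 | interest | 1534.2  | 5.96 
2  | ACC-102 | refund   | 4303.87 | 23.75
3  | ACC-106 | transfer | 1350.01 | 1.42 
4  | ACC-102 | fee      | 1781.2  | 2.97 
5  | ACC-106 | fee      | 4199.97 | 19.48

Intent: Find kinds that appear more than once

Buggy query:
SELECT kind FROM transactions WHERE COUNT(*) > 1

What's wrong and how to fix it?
Bug: COUNT(*) is an aggregate and cannot be used in WHERE

Fix: GROUP BY kind, then filter groups with HAVING COUNT(*) > 1

Corrected query:
SELECT kind FROM transactions GROUP BY kind HAVING COUNT(*) > 1

Result:
kind
----
fee 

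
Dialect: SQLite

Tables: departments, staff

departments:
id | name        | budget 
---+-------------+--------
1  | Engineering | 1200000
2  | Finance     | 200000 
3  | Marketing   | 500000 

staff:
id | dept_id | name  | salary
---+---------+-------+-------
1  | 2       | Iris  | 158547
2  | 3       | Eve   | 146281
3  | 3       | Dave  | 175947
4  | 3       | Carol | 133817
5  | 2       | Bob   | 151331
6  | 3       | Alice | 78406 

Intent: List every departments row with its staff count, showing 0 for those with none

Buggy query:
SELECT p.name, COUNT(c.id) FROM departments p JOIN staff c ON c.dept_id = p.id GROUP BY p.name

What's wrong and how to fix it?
Bug: INNER JOIN drops departments rows that have no matching staff rows

Fix: Use LEFT JOIN so parents without children still appear (COUNT(c.id) gives 0)

Corrected query:
SELECT p.name, COUNT(c.id) FROM departments p LEFT JOIN staff c ON c.dept_id = p.id GROUP BY p.name

Result:
name        | COUNT(c.id)
------------+------------
Engineering | 0          
Finance     | 2          
Marketing   | 4          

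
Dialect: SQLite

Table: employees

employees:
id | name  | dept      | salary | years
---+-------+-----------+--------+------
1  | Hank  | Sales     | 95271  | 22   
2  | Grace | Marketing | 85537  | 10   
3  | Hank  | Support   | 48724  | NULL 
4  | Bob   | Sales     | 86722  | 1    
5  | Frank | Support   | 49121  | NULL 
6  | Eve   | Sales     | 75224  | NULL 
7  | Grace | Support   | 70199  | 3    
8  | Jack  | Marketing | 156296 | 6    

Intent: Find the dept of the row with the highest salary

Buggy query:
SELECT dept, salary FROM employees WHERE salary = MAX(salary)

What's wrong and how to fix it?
Bug: WHERE is evaluated per row; an aggregate over the whole table isn't defined there

Fix: Wrap MAX in a scalar subquery so WHERE compares against a single value

Corrected query:
SELECT dept, salary FROM employees WHERE salary = (SELECT MAX(salary) FROM employees)

Result:
dept      | salary
----------+-------
Marketing | 156296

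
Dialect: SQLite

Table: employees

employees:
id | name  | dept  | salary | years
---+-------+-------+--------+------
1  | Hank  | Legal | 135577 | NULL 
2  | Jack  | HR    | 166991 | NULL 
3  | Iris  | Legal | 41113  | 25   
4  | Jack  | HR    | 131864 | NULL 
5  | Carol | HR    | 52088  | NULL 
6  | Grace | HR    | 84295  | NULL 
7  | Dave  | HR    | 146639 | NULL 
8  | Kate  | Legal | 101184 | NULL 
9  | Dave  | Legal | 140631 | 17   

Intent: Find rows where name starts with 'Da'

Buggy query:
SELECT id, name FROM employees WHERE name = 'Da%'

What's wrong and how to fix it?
Bug: '=' compares the literal string including the % character; pattern matching needs LIKE

Fix: Replace '=' with LIKE so 'Da%' is treated as a pattern

Corrected query:
SELECT id, name FROM employees WHERE name LIKE 'Da%'

Result:
id | name
---+-----
7  | Dave
9  | Dave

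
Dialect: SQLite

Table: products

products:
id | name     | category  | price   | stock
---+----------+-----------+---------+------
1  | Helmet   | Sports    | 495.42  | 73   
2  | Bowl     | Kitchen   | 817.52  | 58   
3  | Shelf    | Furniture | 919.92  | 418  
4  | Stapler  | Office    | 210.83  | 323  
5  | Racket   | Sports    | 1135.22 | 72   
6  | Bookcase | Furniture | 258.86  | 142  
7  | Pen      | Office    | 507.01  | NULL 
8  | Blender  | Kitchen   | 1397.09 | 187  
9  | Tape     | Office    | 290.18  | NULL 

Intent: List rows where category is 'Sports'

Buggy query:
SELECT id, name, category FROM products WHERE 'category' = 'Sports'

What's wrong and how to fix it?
Bug: Single quotes denote string literals in SQL; the column name is being compared as a constant string

Fix: Reference the column as category without single quotes

Corrected query:
SELECT id, name, category FROM products WHERE category = 'Sports'

Result:
id | name   | category
---+--------+---------
1  | Helmet | Sports  
5  | Racket | Sports  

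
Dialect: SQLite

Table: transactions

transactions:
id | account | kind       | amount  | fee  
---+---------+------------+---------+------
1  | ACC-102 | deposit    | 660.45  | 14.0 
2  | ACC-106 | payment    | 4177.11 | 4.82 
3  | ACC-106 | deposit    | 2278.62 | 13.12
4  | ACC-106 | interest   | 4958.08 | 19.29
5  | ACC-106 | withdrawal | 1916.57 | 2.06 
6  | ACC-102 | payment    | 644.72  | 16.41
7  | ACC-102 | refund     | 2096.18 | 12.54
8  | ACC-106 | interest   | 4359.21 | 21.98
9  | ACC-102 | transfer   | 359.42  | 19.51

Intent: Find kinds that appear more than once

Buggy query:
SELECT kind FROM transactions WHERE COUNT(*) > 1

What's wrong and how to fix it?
Bug: COUNT(*) is an aggregate and cannot be used in WHERE

Fix: GROUP BY kind, then filter groups with HAVING COUNT(*) > 1

Corrected query:
SELECT kind FROM transactions GROUP BY kind HAVING COUNT(*) > 1

Result:
kind    
--------
deposit 
interest
payment 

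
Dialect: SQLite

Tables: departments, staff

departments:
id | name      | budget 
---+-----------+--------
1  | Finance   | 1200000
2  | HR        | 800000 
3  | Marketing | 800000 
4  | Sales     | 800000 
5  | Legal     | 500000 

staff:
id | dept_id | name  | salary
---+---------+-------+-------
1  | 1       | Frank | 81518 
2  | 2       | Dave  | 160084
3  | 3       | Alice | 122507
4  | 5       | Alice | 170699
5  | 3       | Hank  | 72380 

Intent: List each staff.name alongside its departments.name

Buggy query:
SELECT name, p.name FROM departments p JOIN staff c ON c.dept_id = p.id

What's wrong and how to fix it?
Bug: Both tables have a 'name' column; the unqualified reference is ambiguous

Fix: Qualify the column with its table alias (c.name)

Corrected query:
SELECT c.name, p.name FROM departments p JOIN staff c ON c.dept_id = p.id

Result:
name  | name     
------+----------
Frank | Finance  
Dave  | HR       
Alice | Marketing
Alice | Legal    
Hank  | Marketing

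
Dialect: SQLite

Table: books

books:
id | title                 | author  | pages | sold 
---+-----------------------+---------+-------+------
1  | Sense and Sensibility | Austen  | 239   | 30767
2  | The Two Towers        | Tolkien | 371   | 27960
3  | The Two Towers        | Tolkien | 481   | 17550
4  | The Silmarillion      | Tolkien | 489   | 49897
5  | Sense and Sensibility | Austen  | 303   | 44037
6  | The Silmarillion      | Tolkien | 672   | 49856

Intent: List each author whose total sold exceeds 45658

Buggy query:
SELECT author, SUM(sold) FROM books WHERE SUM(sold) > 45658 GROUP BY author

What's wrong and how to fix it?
Bug: Aggregate functions cannot appear in a WHERE clause

Fix: Move the aggregate condition to a HAVING clause

Corrected query:
SELECT author, SUM(sold) FROM books GROUP BY author HAVING SUM(sold) > 45658

Result:
author  | SUM(sold)
--------+----------
Austen  | 74804    
Tolkien | 145263   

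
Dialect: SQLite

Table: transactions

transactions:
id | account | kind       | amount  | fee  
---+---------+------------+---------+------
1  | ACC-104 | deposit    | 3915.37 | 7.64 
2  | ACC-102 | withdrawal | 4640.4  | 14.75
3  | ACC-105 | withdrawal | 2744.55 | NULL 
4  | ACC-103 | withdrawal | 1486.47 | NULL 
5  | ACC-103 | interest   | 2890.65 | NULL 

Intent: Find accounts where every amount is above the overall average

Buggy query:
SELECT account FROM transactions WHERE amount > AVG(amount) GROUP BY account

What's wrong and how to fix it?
Bug: AVG() is an aggregate; it can't sit directly in WHERE

Fix: Compute the overall average in a scalar subquery and compare each group's MIN against it in HAVING

Corrected query:
SELECT account FROM transactions GROUP BY account HAVING MIN(amount) > (SELECT AVG(amount) FROM transactions)

Result:
account
-------
ACC-102
ACC-104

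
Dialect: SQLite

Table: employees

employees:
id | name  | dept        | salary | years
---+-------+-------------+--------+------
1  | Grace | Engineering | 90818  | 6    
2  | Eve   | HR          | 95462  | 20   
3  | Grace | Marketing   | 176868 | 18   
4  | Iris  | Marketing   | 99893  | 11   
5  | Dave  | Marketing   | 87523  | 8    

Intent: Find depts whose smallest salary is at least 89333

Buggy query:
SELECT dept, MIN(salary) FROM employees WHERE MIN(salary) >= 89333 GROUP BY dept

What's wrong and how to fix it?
Bug: Aggregates like MIN are computed per group after WHERE runs

Fix: Use HAVING for the per-group MIN condition

Corrected query:
SELECT dept, MIN(salary) FROM employees GROUP BY dept HAVING MIN(salary) >= 89333

Result:
dept        | MIN(salary)
------------+------------
Engineering | 90818      
HR          | 95462      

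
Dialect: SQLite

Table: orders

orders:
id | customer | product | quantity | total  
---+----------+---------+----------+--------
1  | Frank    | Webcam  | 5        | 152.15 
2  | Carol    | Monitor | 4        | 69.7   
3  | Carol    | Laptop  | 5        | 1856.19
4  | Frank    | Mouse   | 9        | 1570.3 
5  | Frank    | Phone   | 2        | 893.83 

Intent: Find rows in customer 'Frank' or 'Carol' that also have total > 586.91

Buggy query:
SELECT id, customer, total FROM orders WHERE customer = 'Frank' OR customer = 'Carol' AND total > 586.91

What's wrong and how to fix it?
Bug: Without parentheses, AND is evaluated before OR, so the total filter only applies to the 'Carol' branch

Fix: Add parentheses around the OR so the AND applies to both alternatives

Corrected query:
SELECT id, customer, total FROM orders WHERE (customer = 'Frank' OR customer = 'Carol') AND total > 586.91

Result:
id | customer | total  
---+----------+--------
3  | Carol    | 1856.19
4  | Frank    | 1570.3 
5  | Frank    | 893.83 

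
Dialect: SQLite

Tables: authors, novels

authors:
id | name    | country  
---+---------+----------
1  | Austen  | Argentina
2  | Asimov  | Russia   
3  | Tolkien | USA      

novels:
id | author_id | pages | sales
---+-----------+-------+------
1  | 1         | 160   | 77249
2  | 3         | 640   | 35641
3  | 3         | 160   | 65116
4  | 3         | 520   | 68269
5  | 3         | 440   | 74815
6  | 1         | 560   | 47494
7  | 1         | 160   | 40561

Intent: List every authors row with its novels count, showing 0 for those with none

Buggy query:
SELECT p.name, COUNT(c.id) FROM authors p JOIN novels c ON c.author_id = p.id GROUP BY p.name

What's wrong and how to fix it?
Bug: INNER JOIN drops authors rows that have no matching novels rows

Fix: Use LEFT JOIN so parents without children still appear (COUNT(c.id) gives 0)

Corrected query:
SELECT p.name, COUNT(c.id) FROM authors p LEFT JOIN novels c ON c.author_id = p.id GROUP BY p.name

Result:
name    | COUNT(c.id)
--------+------------
Asimov  | 0          
Austen  | 3          
Tolkien | 4          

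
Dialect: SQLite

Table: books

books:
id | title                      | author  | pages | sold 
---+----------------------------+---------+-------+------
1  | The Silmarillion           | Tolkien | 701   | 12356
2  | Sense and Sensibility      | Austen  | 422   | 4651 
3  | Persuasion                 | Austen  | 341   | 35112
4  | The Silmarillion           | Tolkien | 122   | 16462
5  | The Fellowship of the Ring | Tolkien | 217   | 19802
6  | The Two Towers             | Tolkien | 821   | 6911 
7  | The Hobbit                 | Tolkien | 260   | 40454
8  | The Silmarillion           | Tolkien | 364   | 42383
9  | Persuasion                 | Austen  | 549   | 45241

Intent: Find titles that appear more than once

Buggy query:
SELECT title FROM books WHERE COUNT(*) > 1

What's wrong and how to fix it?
Bug: WHERE can't reference COUNT(*); aggregates are computed after WHERE

Fix: GROUP BY title, then filter groups with HAVING COUNT(*) > 1

Corrected query:
SELECT title FROM books GROUP BY title HAVING COUNT(*) > 1

Result:
title           
----------------
Persuasion      
The Silmarillion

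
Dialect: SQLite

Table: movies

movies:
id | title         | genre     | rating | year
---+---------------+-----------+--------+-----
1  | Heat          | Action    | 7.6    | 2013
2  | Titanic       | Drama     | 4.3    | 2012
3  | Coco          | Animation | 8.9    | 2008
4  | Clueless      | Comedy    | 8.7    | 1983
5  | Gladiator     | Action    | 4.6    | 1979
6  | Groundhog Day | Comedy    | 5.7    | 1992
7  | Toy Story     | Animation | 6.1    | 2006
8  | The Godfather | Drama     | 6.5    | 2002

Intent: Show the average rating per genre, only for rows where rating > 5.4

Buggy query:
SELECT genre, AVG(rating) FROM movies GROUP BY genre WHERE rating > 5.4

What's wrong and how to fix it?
Bug: Row-level WHERE must come before GROUP BY in the clause order

Fix: Place WHERE between FROM and GROUP BY

Corrected query:
SELECT genre, AVG(rating) FROM movies WHERE rating > 5.4 GROUP BY genre

Result:
genre     | AVG(rating)
----------+------------
Action    | 7.6        
Animation | 7.5        
Comedy    | 7.2        
Drama     | 6.5        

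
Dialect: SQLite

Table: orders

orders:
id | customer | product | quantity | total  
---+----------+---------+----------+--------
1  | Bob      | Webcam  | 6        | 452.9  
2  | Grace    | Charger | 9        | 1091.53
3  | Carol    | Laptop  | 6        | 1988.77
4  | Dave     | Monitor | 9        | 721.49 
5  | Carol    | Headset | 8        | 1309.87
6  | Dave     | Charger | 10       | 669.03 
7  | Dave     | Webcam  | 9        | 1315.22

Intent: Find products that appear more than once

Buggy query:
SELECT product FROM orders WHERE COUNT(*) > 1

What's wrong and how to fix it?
Bug: WHERE can't reference COUNT(*); aggregates are computed after WHERE

Fix: GROUP BY product, then filter groups with HAVING COUNT(*) > 1

Corrected query:
SELECT product FROM orders GROUP BY product HAVING COUNT(*) > 1

Result:
product
-------
Charger
Webcam 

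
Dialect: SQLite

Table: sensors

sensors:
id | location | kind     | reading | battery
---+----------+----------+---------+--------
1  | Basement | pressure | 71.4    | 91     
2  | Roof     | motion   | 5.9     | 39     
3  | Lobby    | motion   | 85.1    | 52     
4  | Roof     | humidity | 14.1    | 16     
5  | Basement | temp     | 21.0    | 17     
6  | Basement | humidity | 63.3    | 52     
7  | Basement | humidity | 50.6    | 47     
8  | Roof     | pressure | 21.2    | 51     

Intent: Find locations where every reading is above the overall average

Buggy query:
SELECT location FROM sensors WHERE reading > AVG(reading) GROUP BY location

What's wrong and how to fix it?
Bug: AVG() is an aggregate; it can't sit directly in WHERE

Fix: Use a subquery for AVG and a HAVING MIN(...) filter so the condition holds for every row in the group

Corrected query:
SELECT location FROM sensors GROUP BY location HAVING MIN(reading) > (SELECT AVG(reading) FROM sensors)

Result:
location
--------
Lobby   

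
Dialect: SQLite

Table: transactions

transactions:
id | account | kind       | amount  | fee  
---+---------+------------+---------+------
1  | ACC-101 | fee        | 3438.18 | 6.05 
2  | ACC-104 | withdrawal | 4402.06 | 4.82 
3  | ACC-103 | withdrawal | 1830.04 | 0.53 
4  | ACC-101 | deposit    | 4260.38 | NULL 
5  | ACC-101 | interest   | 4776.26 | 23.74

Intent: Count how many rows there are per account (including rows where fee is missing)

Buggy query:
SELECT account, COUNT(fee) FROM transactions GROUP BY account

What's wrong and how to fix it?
Bug: COUNT(column) counts non-NULL values only; rows with NULL fee aren't counted

Fix: Replace COUNT(fee) with COUNT(*)

Corrected query:
SELECT account, COUNT(*) FROM transactions GROUP BY account

Result:
account | COUNT(*)
--------+---------
ACC-101 | 3       
ACC-103 | 1       
ACC-104 | 1       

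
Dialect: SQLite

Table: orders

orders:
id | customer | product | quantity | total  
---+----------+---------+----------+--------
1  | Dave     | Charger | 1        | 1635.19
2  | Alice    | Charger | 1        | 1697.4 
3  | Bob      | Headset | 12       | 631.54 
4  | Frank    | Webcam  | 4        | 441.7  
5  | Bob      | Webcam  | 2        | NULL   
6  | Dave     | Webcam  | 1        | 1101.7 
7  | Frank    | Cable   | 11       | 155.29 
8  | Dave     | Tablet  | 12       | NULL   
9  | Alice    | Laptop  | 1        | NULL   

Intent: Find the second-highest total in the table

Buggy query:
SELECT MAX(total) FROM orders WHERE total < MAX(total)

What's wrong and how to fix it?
Bug: MAX(total) on the right of the comparison is an aggregate-in-WHERE error

Fix: Put the inner MAX in a scalar subquery

Corrected query:
SELECT MAX(total) FROM orders WHERE total < (SELECT MAX(total) FROM orders)

Result:
MAX(total)
----------
1635.19   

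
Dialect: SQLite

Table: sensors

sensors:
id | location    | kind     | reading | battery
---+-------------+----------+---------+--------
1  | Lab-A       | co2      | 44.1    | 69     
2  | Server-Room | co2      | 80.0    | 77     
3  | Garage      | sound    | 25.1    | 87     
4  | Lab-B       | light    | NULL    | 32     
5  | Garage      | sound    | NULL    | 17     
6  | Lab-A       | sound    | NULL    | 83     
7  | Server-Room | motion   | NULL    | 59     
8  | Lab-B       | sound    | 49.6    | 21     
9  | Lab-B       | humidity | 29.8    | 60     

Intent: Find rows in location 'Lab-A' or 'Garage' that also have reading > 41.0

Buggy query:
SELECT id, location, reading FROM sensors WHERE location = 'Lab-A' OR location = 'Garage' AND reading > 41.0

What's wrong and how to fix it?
Bug: AND binds tighter than OR, so this parses as location = 'Lab-A' OR (location = 'Garage' AND reading > 41.0)

Fix: Group the OR with parentheses (or use IN), then AND the threshold

Corrected query:
SELECT id, location, reading FROM sensors WHERE (location = 'Lab-A' OR location = 'Garage') AND reading > 41.0

Result:
id | location | reading
---+----------+--------
1  | Lab-A    | 44.1   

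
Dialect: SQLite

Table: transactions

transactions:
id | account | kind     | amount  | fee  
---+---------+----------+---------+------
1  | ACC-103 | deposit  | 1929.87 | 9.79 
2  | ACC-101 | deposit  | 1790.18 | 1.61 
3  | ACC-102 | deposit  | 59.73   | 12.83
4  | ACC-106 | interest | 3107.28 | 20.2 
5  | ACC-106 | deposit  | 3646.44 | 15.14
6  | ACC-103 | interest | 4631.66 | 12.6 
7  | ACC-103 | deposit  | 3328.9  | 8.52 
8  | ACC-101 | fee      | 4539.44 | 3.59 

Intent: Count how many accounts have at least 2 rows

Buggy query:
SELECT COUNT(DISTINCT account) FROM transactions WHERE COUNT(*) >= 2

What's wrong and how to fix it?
Bug: COUNT(*) cannot appear in WHERE; the per-group count doesn't exist yet

Fix: Use a subquery that GROUPs and filters with HAVING, then count its rows

Corrected query:
SELECT COUNT(*) FROM (SELECT account FROM transactions GROUP BY account HAVING COUNT(*) >= 2)

Result:
COUNT(*)
--------
3       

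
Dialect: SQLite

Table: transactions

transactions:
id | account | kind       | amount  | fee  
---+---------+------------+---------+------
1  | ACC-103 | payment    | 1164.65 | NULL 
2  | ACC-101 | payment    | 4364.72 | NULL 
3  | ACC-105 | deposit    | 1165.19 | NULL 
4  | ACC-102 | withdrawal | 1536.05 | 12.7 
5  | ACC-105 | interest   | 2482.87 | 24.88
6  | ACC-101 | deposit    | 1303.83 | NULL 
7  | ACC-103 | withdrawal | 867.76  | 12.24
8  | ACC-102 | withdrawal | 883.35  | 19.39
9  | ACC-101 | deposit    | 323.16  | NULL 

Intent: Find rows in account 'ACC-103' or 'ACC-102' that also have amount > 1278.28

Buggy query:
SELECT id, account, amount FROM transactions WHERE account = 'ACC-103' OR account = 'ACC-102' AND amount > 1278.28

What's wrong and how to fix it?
Bug: AND binds tighter than OR, so this parses as account = 'ACC-103' OR (account = 'ACC-102' AND amount > 1278.28)

Fix: Group the OR with parentheses (or use IN), then AND the threshold

Corrected query:
SELECT id, account, amount FROM transactions WHERE (account = 'ACC-103' OR account = 'ACC-102') AND amount > 1278.28

Result:
id | account | amount 
---+---------+--------
4  | ACC-102 | 1536.05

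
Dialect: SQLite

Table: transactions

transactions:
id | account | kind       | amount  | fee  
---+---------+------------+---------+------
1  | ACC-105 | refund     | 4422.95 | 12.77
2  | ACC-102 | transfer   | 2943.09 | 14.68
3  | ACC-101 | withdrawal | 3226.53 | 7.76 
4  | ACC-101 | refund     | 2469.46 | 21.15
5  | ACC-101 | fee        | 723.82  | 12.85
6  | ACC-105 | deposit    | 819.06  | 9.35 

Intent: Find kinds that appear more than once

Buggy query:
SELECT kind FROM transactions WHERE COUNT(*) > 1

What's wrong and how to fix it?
Bug: COUNT(*) is an aggregate and cannot be used in WHERE

Fix: GROUP BY kind, then filter groups with HAVING COUNT(*) > 1

Corrected query:
SELECT kind FROM transactions GROUP BY kind HAVING COUNT(*) > 1

Result:
kind  
------
refund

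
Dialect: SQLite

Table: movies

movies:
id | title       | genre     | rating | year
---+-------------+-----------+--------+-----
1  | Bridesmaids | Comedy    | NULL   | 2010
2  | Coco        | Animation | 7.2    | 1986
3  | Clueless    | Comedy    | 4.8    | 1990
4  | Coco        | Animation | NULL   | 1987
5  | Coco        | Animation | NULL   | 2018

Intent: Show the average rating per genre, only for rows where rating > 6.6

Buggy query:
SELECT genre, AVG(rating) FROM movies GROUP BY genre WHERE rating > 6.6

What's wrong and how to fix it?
Bug: Row-level WHERE must come before GROUP BY in the clause order

Fix: Place WHERE between FROM and GROUP BY

Corrected query:
SELECT genre, AVG(rating) FROM movies WHERE rating > 6.6 GROUP BY genre

Result:
genre     | AVG(rating)
----------+------------
Animation | 7.2        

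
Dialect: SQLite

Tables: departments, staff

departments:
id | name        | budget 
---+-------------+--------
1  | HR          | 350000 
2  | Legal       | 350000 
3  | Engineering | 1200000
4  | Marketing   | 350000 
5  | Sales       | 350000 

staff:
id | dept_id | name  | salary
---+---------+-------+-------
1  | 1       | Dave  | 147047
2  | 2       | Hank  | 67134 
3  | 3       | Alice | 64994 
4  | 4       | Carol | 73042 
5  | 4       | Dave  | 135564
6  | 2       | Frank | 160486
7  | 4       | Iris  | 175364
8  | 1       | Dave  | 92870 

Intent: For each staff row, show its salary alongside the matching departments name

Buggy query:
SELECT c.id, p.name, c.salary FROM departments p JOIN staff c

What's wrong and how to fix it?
Bug: Missing join condition: each staff row is matched to all departments rows instead of just its own

Fix: Add ON c.dept_id = p.id to the JOIN

Corrected query:
SELECT c.id, p.name, c.salary FROM departments p JOIN staff c ON c.dept_id = p.id

Result:
id | name        | salary
---+-------------+-------
1  | HR          | 147047
2  | Legal       | 67134 
3  | Engineering | 64994 
4  | Marketing   | 73042 
5  | Marketing   | 135564
6  | Legal       | 160486
7  | Marketing   | 175364
8  | HR          | 92870 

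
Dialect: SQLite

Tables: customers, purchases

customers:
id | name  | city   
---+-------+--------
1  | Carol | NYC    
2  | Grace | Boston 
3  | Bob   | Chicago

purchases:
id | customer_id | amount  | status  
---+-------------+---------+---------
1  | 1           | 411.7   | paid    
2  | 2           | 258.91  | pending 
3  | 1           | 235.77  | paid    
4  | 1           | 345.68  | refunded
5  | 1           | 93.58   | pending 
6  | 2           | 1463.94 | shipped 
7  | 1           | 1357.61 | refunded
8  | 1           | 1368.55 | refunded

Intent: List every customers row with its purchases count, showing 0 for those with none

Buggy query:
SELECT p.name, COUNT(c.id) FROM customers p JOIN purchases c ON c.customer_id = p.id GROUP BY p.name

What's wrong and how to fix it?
Bug: An inner join excludes parents with zero children

Fix: Switch to LEFT JOIN to retain unmatched parent rows

Corrected query:
SELECT p.name, COUNT(c.id) FROM customers p LEFT JOIN purchases c ON c.customer_id = p.id GROUP BY p.name

Result:
name  | COUNT(c.id)
------+------------
Bob   | 0          
Carol | 6          
Grace | 2          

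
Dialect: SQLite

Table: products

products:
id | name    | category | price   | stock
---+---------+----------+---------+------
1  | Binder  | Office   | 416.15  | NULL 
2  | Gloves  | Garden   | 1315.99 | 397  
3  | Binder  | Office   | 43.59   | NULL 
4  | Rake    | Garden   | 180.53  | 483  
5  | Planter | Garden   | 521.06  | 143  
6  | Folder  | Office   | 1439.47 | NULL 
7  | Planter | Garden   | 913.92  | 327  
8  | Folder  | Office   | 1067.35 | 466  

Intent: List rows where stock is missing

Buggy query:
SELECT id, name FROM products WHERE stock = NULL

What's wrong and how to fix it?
Bug: '= NULL' is always unknown in SQL three-valued logic, so no rows match

Fix: Use IS NULL to test for NULL

Corrected query:
SELECT id, name FROM products WHERE stock IS NULL

Result:
id | name  
---+-------
1  | Binder
3  | Binder
6  | Folder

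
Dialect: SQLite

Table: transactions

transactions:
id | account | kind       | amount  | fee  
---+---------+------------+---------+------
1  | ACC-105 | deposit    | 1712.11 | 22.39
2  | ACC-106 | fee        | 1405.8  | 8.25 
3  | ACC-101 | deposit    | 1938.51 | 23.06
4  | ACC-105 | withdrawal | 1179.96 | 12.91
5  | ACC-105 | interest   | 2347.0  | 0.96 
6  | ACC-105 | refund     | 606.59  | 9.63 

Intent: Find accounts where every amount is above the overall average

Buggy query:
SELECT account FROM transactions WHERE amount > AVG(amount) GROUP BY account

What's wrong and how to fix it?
Bug: AVG() is an aggregate; it can't sit directly in WHERE

Fix: Compute the overall average in a scalar subquery and compare each group's MIN against it in HAVING

Corrected query:
SELECT account FROM transactions GROUP BY account HAVING MIN(amount) > (SELECT AVG(amount) FROM transactions)

Result:
account
-------
ACC-101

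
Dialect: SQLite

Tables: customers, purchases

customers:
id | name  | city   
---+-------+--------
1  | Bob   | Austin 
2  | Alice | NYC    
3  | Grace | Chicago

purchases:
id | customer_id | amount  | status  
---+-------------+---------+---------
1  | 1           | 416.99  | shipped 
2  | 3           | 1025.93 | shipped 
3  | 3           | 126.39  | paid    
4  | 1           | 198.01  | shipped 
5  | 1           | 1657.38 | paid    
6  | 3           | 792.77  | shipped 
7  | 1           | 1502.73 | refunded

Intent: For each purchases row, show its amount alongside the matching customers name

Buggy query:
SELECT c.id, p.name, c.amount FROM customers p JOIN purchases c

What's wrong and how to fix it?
Bug: JOIN with no ON clause produces a cartesian product; every purchases row pairs with every customers row

Fix: Add ON c.customer_id = p.id to the JOIN

Corrected query:
SELECT c.id, p.name, c.amount FROM customers p JOIN purchases c ON c.customer_id = p.id

Result:
id | name  | amount 
---+-------+--------
1  | Bob   | 416.99 
2  | Grace | 1025.93
3  | Grace | 126.39 
4  | Bob   | 198.01 
5  | Bob   | 1657.38
6  | Grace | 792.77 
7  | Bob   | 1502.73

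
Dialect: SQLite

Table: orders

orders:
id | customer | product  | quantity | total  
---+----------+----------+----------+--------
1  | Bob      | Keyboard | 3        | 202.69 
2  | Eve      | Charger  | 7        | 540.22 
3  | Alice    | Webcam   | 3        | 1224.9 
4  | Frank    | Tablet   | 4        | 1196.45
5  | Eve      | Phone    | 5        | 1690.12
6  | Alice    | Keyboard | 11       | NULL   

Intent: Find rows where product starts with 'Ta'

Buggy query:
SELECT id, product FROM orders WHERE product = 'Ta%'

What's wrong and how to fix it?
Bug: Wildcards only work with LIKE; '=' treats '%' as a literal character

Fix: Use LIKE for wildcard pattern matching

Corrected query:
SELECT id, product FROM orders WHERE product LIKE 'Ta%'

Result:
id | product
---+--------
4  | Tablet 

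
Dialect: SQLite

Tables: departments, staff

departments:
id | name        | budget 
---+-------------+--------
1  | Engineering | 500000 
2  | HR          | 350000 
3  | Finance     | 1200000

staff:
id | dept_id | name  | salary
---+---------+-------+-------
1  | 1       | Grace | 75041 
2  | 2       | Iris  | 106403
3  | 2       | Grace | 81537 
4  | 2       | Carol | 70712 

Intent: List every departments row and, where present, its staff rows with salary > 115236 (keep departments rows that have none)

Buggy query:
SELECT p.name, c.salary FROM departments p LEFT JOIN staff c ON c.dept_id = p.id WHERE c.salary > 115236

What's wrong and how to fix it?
Bug: Filtering c.salary in WHERE discards the NULL rows produced by LEFT JOIN, turning it into an inner join

Fix: Put 'c.salary > 115236' in the JOIN's ON clause instead of WHERE

Corrected query:
SELECT p.name, c.salary FROM departments p LEFT JOIN staff c ON c.dept_id = p.id AND c.salary > 115236

Result:
name        | salary
------------+-------
Engineering | NULL  
HR          | NULL  
Finance     | NULL  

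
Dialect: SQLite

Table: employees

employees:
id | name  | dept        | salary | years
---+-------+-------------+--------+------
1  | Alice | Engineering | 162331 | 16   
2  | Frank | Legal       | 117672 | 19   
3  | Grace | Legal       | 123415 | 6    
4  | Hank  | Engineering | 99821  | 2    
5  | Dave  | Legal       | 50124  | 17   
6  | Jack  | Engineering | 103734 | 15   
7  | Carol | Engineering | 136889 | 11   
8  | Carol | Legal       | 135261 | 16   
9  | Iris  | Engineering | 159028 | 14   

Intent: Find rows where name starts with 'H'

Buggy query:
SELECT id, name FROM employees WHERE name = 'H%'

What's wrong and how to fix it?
Bug: '=' compares the literal string including the % character; pattern matching needs LIKE

Fix: Replace '=' with LIKE so 'H%' is treated as a pattern

Corrected query:
SELECT id, name FROM employees WHERE name LIKE 'H%'

Result:
id | name
---+-----
4  | Hank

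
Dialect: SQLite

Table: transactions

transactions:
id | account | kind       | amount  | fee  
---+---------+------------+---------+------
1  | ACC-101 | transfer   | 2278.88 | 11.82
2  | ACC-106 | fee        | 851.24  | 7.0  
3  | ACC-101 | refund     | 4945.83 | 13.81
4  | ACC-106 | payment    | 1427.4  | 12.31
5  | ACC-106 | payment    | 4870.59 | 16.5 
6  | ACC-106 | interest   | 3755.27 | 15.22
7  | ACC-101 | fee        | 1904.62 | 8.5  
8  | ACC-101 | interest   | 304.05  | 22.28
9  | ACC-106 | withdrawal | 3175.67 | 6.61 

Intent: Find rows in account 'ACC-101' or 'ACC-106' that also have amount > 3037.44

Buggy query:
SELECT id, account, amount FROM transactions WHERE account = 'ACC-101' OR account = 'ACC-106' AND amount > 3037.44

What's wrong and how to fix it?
Bug: AND binds tighter than OR, so this parses as account = 'ACC-101' OR (account = 'ACC-106' AND amount > 3037.44)

Fix: Group the OR with parentheses (or use IN), then AND the threshold

Corrected query:
SELECT id, account, amount FROM transactions WHERE (account = 'ACC-101' OR account = 'ACC-106') AND amount > 3037.44

Result:
id | account | amount 
---+---------+--------
3  | ACC-101 | 4945.83
5  | ACC-106 | 4870.59
6  | ACC-106 | 3755.27
9  | ACC-106 | 3175.67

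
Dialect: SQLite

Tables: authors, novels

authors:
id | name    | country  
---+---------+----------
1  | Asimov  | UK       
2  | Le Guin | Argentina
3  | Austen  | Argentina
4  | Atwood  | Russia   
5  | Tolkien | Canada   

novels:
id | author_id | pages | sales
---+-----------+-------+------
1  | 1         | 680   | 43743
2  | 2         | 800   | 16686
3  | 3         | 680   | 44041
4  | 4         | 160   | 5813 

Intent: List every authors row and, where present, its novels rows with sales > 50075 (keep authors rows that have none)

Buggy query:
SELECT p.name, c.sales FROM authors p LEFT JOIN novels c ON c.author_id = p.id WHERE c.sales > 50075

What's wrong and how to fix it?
Bug: A WHERE condition on the right-hand table after LEFT JOIN drops unmatched parents

Fix: Move the right-table condition into the ON clause so unmatched parents are kept

Corrected query:
SELECT p.name, c.sales FROM authors p LEFT JOIN novels c ON c.author_id = p.id AND c.sales > 50075

Result:
name    | sales
--------+------
Asimov  | NULL 
Le Guin | NULL 
Austen  | NULL 
Atwood  | NULL 
Tolkien | NULL 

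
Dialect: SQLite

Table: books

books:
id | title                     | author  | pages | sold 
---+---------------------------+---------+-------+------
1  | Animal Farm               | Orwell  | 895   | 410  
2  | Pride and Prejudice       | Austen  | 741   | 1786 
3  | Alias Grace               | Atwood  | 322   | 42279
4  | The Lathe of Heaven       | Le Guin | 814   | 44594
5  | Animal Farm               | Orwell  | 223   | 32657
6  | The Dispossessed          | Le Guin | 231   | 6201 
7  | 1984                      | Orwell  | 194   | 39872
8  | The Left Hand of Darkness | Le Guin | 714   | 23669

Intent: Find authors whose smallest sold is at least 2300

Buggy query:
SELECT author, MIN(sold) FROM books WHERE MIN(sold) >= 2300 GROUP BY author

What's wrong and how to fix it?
Bug: MIN() in WHERE is a misuse of aggregate

Fix: Replace WHERE with HAVING after the GROUP BY

Corrected query:
SELECT author, MIN(sold) FROM books GROUP BY author HAVING MIN(sold) >= 2300

Result:
author  | MIN(sold)
--------+----------
Atwood  | 42279    
Le Guin | 6201     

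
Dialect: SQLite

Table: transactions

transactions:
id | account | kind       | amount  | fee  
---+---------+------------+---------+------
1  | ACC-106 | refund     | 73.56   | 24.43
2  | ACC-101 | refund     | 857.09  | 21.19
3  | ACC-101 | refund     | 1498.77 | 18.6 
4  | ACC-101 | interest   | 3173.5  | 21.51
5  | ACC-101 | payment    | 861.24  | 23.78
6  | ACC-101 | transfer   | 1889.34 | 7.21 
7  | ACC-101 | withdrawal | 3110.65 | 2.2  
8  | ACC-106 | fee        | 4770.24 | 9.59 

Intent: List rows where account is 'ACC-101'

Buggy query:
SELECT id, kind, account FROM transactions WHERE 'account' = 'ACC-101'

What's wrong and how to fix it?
Bug: Single quotes denote string literals in SQL; the column name is being compared as a constant string

Fix: Reference the column as account without single quotes

Corrected query:
SELECT id, kind, account FROM transactions WHERE account = 'ACC-101'

Result:
id | kind       | account
---+------------+--------
2  | refund     | ACC-101
3  | refund     | ACC-101
4  | interest   | ACC-101
5  | payment    | ACC-101
6  | transfer   | ACC-101
7  | withdrawal | ACC-101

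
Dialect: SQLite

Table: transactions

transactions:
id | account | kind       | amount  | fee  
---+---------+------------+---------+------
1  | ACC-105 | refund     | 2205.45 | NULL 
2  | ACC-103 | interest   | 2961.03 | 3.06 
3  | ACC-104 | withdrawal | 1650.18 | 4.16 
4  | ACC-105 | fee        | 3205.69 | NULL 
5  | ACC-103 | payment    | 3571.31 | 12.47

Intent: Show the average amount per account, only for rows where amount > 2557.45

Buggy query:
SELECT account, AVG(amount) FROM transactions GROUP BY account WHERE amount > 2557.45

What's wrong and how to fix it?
Bug: Row-level WHERE must come before GROUP BY in the clause order

Fix: Place WHERE between FROM and GROUP BY

Corrected query:
SELECT account, AVG(amount) FROM transactions WHERE amount > 2557.45 GROUP BY account

Result:
account | AVG(amount)
--------+------------
ACC-103 | 3266.17    
ACC-105 | 3205.69    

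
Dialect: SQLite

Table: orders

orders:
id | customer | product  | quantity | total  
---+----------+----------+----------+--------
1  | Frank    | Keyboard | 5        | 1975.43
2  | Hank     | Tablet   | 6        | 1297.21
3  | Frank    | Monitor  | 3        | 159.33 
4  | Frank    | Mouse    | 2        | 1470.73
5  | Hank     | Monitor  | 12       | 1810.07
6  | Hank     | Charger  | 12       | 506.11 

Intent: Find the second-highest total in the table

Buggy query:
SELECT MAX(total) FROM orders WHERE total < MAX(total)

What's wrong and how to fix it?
Bug: MAX(total) on the right of the comparison is an aggregate-in-WHERE error

Fix: Put the inner MAX in a scalar subquery

Corrected query:
SELECT MAX(total) FROM orders WHERE total < (SELECT MAX(total) FROM orders)

Result:
MAX(total)
----------
1810.07   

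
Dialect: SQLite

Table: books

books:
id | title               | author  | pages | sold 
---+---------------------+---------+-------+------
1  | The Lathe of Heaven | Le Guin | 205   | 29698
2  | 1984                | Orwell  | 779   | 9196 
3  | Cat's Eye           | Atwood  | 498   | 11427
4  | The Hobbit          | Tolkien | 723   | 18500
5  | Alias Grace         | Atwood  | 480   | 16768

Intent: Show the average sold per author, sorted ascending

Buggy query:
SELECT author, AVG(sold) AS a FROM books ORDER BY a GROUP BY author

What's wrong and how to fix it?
Bug: GROUP BY must precede ORDER BY

Fix: Move ORDER BY to the end, after GROUP BY

Corrected query:
SELECT author, AVG(sold) AS a FROM books GROUP BY author ORDER BY a

Result:
author  | a      
--------+--------
Orwell  | 9196   
Atwood  | 14097.5
Tolkien | 18500  
Le Guin | 29698  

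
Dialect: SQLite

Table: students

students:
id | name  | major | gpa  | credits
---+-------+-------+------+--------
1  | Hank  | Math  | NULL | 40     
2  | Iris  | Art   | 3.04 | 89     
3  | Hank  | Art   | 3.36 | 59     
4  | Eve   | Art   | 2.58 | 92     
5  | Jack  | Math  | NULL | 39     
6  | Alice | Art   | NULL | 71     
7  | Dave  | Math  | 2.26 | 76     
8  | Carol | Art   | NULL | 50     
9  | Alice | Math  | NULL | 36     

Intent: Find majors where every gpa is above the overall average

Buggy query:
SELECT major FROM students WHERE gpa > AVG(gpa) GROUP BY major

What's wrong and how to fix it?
Bug: WHERE evaluates per row before aggregation, so AVG() is unavailable

Fix: Use a subquery for AVG and a HAVING MIN(...) filter so the condition holds for every row in the group

Corrected query:
SELECT major FROM students GROUP BY major HAVING MIN(gpa) > (SELECT AVG(gpa) FROM students)

Result:
(no rows)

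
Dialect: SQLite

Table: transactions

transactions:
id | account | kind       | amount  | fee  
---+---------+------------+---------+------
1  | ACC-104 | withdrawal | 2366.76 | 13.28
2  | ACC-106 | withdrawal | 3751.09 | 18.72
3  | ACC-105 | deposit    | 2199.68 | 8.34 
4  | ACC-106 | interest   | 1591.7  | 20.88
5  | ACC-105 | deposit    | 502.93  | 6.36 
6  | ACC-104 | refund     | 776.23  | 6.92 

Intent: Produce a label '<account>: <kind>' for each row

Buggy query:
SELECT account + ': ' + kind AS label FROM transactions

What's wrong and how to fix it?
Bug: '+' is numeric addition; on text columns SQLite converts them to 0 instead of concatenating

Fix: Use the || operator for string concatenation

Corrected query:
SELECT account || ': ' || kind AS label FROM transactions

Result:
label              
-------------------
ACC-104: withdrawal
ACC-106: withdrawal
ACC-105: deposit   
ACC-106: interest  
ACC-105: deposit   
ACC-104: refund    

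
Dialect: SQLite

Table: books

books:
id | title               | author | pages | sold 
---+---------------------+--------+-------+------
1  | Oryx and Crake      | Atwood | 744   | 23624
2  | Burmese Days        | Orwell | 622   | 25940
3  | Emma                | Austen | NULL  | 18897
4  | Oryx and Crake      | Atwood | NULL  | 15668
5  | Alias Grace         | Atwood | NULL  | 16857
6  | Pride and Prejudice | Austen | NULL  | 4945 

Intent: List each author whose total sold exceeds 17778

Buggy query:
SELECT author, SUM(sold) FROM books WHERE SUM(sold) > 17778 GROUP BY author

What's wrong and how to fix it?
Bug: Aggregate functions cannot appear in a WHERE clause

Fix: Use HAVING (which filters groups after aggregation) instead of WHERE

Corrected query:
SELECT author, SUM(sold) FROM books GROUP BY author HAVING SUM(sold) > 17778

Result:
author | SUM(sold)
-------+----------
Atwood | 56149    
Austen | 23842    
Orwell | 25940    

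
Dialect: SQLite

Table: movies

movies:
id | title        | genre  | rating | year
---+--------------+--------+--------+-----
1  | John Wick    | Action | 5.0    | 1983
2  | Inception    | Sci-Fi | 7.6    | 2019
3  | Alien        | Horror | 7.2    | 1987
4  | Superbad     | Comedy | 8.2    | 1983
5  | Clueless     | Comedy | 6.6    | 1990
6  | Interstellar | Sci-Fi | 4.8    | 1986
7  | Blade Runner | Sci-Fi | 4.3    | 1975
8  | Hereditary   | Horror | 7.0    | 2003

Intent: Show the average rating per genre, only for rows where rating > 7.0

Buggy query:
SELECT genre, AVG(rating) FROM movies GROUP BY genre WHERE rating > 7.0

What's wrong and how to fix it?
Bug: WHERE cannot follow GROUP BY

Fix: Place WHERE between FROM and GROUP BY

Corrected query:
SELECT genre, AVG(rating) FROM movies WHERE rating > 7.0 GROUP BY genre

Result:
genre  | AVG(rating)
-------+------------
Comedy | 8.2        
Horror | 7.2        
Sci-Fi | 7.6        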